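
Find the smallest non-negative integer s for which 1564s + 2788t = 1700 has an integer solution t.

10

Euclid: 2788 = 1·1564 + 1224; 1564 = 1·1224 + 340; 1224 = 3·340 + 204; 340 = 1·204 + 136; 204 = 1·136 + 68; 136 = 2·68 + 0 → gcd = 68; 1700 = 68·25.
Back-substitution yields 1564·(-16) + 2788·(9) = 68, so one solution is s = -16·25 = -400, t = 9·25 = 225.
Solutions in s differ by 2788/68 = 41; the one in [0, 41) is -400 mod 41 = 10.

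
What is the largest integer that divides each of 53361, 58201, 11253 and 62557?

gcd(53361, 58201): 58201 = 1·53361 + 4840; 53361 = 11·4840 + 121; 4840 = 40·121 + 0 → 121
gcd(121, 11253): 11253 = 93·121 + 0 → 121
gcd(121, 62557): 62557 = 517·121 + 0 → 121

121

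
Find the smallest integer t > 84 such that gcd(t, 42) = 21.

105

42 = 21·2. Any t with gcd(t, 42) = 21 is a multiple of 21, say 21s, with s coprime to 2.
Need s > 84/21, so s ≥ 5. First s ≥ 5 with gcd(s, 2) = 1 is s = 5. Thus t = 21·5 = 105.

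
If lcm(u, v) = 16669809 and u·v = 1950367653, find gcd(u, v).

117

From gcd × lcm = uv: gcd = 1950367653 / 16669809 = 117.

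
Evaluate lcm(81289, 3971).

81289 = 13³ · 37; 3971 = 11 · 19²
max exponents: 11 · 13³ · 19² · 37 = 322798619

322798619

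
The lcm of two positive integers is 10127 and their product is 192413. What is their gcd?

19

gcd·lcm = product, so gcd = 192413/10127 = 19.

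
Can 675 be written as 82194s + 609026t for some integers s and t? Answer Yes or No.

By Bézout, 82194s + 609026t = 675 has integer solutions iff gcd(82194, 609026) | 675.
Euclid: 609026 = 7·82194 + 33668; 82194 = 2·33668 + 14858; 33668 = 2·14858 + 3952; 14858 = 3·3952 + 3002; 3952 = 1·3002 + 950; 3002 = 3·950 + 152; 950 = 6·152 + 38; 152 = 4·38 + 0. gcd = 38; 675 mod 38 = 29. No.

No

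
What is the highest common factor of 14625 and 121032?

14625 = 3² · 5³ · 13
121032 = 2³ · 3² · 41²
Common: 3² = 9

9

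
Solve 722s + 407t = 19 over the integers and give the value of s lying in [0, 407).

Euclid: 722 = 1·407 + 315; 407 = 1·315 + 92; 315 = 3·92 + 39; 92 = 2·39 + 14; 39 = 2·14 + 11; 14 = 1·11 + 3; 11 = 3·3 + 2; 3 = 1·2 + 1; 2 = 2·1 + 0 → gcd = 1; 19 = 1·19.
Back-substitution yields 722·(-146) + 407·(259) = 1, so one solution is s = -146·19 = -2774, t = 259·19 = 4921.
Solutions in s differ by 407/1 = 407; the one in [0, 407) is -2774 mod 407 = 75.

75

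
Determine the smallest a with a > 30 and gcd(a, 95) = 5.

35

Multiples of 5 above 30: 5·7, 5·8, … . Need the cofactor coprime to 95/5 = 19.
Checking s = 7, 8, … the first with gcd(s, 19) = 1 is s = 7, giving 35.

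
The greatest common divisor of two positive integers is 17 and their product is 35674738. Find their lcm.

Since gcd(m,n)·lcm(m,n) = mn, lcm = 35674738/17 = 2098514.

2098514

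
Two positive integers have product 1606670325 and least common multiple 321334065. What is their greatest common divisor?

5

From gcd × lcm = uv: gcd = 1606670325 / 321334065 = 5.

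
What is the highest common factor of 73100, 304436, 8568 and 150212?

68

73100 = 2² · 5² · 17 · 43; 304436 = 2² · 11² · 17 · 37; 8568 = 2³ · 3² · 7 · 17; 150212 = 2² · 17 · 47²
gcd takes min exponent of each prime: 2² · 17 = 68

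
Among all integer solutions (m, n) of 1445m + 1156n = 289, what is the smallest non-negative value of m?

gcd(1445, 1156) = 289 (Euclid: 1445 = 1·1156 + 289; 1156 = 4·289 + 0), and 289 | 289.
Extended Euclid: 1445·(1) + 1156·(-1) = 289. Scale by 1: m₀ = 1.
General solution m = m₀ + 4t; reducing mod 4 gives m = 1 (and n = -1).

1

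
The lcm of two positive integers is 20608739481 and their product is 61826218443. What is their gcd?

3

gcd·lcm = product, so gcd = 61826218443/20608739481 = 3.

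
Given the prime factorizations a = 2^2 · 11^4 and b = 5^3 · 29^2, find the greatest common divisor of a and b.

1

min exponent per shared prime: (none) = 1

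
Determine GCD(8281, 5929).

49

Euclid: 8281 = 1·5929 + 2352; 5929 = 2·2352 + 1225; 2352 = 1·1225 + 1127; 1225 = 1·1127 + 98; 1127 = 11·98 + 49; 98 = 2·49 + 0. Last nonzero remainder: 49.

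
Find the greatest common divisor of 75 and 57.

Euclid: 75 = 1·57 + 18; 57 = 3·18 + 3; 18 = 6·3 + 0. Last nonzero remainder: 3.

3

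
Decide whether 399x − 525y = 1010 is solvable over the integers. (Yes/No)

No

gcd(399, 525): 525 = 1·399 + 126; 399 = 3·126 + 21; 126 = 6·21 + 0 → 21
21 does not divide 1010, so a solution does not exist.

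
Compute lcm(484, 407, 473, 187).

484 = 2² · 11²; 407 = 11 · 37; 473 = 11 · 43; 187 = 11 · 17
lcm takes max exponent of each prime: 2² · 11² · 17 · 37 · 43 = 13090748

13090748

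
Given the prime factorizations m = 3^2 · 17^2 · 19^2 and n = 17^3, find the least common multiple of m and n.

15962337

max exponent per prime: 3^2 · 17^3 · 19^2 = 15962337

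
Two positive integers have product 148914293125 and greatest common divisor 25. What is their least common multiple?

5956571725

For any two positive integers, gcd × lcm equals their product. Hence lcm = 148914293125 / 25 = 5956571725.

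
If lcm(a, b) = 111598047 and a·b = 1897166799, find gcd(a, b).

gcd·lcm = product, so gcd = 1897166799/111598047 = 17.

17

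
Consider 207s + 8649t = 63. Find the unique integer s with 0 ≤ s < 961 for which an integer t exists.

251

gcd(207, 8649) = 9 (Euclid: 8649 = 41·207 + 162; 207 = 1·162 + 45; 162 = 3·45 + 27; 45 = 1·27 + 18; 27 = 1·18 + 9; 18 = 2·9 + 0), and 9 | 63.
Extended Euclid: 207·(-376) + 8649·(9) = 9. Scale by 7: s₀ = -2632.
General solution s = s₀ + 961k; reducing mod 961 gives s = 251 (and t = -6).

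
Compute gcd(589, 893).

589 = 19 · 31
893 = 19 · 47
Common: 19 = 19

19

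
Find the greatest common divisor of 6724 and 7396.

Euclid: 7396 = 1·6724 + 672; 6724 = 10·672 + 4; 672 = 168·4 + 0. Last nonzero remainder: 4.

4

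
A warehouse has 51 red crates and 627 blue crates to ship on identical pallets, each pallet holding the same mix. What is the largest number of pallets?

3

Euclid: 627 = 12·51 + 15; 51 = 3·15 + 6; 15 = 2·6 + 3; 6 = 2·3 + 0. Last nonzero remainder: 3.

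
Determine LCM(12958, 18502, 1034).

12958 = 2 · 11 · 19 · 31; 18502 = 2 · 11 · 29²; 1034 = 2 · 11 · 47
lcm takes max exponent of each prime: 2 · 11 · 19 · 29² · 31 · 47 = 512190866

512190866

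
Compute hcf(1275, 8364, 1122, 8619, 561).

gcd(1275, 8364): 8364 = 6·1275 + 714; 1275 = 1·714 + 561; 714 = 1·561 + 153; 561 = 3·153 + 102; 153 = 1·102 + 51; 102 = 2·51 + 0 → 51
gcd(51, 1122): 1122 = 22·51 + 0 → 51
gcd(51, 8619): 8619 = 169·51 + 0 → 51
gcd(51, 561): 561 = 11·51 + 0 → 51

51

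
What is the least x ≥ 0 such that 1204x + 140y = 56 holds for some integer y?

4

Reduce mod 140: 1204x ≡ 56 (mod 140). With g = gcd(1204, 140) = 28 dividing 56, divide through: 43x ≡ 2 (mod 5).
Since gcd(43, 5) = 1, x ≡ 2·(43)⁻¹ ≡ 4 (mod 5). Smallest non-negative: 4.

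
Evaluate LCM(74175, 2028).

50142300

gcd first: 74175 = 36·2028 + 1167; 2028 = 1·1167 + 861; 1167 = 1·861 + 306; 861 = 2·306 + 249; 306 = 1·249 + 57; 249 = 4·57 + 21; 57 = 2·21 + 15; 21 = 1·15 + 6; 15 = 2·6 + 3; 6 = 2·3 + 0 → gcd = 3
lcm = 74175·2028/gcd = 150426900/3 = 50142300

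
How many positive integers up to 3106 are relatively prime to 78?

956

Prime factors of 78: 2, 3, 13. Count integers ≤ 3106 divisible by none of them.
By inclusion–exclusion: 3106 − ⌊3106/2⌋ − ⌊3106/3⌋ − ⌊3106/13⌋ + ⌊3106/6⌋ + ⌊3106/26⌋ + ⌊3106/39⌋ − ⌊3106/78⌋ = 956.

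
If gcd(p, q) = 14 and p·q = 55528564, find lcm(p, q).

For any two positive integers, gcd × lcm equals their product. Hence lcm = 55528564 / 14 = 3966326.

3966326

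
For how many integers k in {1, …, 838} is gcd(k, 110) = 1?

110 = 2·5·11. Inclusion–exclusion on these primes:
838 − ⌊838/2⌋ − ⌊838/5⌋ − ⌊838/11⌋ + ⌊838/10⌋ + ⌊838/22⌋ + ⌊838/55⌋ − ⌊838/110⌋ = 305

305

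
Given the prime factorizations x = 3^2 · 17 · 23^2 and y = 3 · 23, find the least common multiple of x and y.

max exponent per prime: 3^2 · 17 · 23^2 = 80937

80937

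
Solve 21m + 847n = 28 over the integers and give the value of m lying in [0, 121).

82

gcd(21, 847) = 7 (Euclid: 847 = 40·21 + 7; 21 = 3·7 + 0), and 7 | 28.
Extended Euclid: 21·(-40) + 847·(1) = 7. Scale by 4: m₀ = -160.
General solution m = m₀ + 121t; reducing mod 121 gives m = 82 (and n = -2).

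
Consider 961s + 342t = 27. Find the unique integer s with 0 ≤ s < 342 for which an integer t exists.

Reduce mod 342: 961s ≡ 27 (mod 342). With g = gcd(961, 342) = 1 dividing 27, divide through: 961s ≡ 27 (mod 342).
Since gcd(961, 342) = 1, s ≡ 27·(961)⁻¹ ≡ 189 (mod 342). Smallest non-negative: 189.

189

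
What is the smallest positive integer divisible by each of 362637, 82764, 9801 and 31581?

362637 = 3⁴ · 11² · 37; 82764 = 2² · 3² · 11² · 19; 9801 = 3⁴ · 11²; 31581 = 3² · 11² · 29
lcm takes max exponent of each prime: 2² · 3⁴ · 11² · 19 · 29 · 37 = 799251948

799251948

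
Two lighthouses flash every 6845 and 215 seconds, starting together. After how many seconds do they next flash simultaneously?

6845 = 5 · 37²; 215 = 5 · 43
max exponents: 5 · 37² · 43 = 294335

294335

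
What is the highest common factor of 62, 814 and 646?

gcd(62, 814): 814 = 13·62 + 8; 62 = 7·8 + 6; 8 = 1·6 + 2; 6 = 3·2 + 0 → 2
gcd(2, 646): 646 = 323·2 + 0 → 2

2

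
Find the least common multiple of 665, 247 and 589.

665 = 5 · 7 · 19; 247 = 13 · 19; 589 = 19 · 31
lcm takes max exponent of each prime: 5 · 7 · 13 · 19 · 31 = 267995

267995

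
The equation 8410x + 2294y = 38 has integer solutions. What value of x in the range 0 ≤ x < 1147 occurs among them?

Reduce mod 2294: 8410x ≡ 38 (mod 2294). With g = gcd(8410, 2294) = 2 dividing 38, divide through: 4205x ≡ 19 (mod 1147).
Since gcd(4205, 1147) = 1, x ≡ 19·(4205)⁻¹ ≡ 545 (mod 1147). Smallest non-negative: 545.

545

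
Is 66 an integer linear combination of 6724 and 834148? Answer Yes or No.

No

By Bézout, 6724m + 834148n = 66 has integer solutions iff gcd(6724, 834148) | 66.
Euclid: 834148 = 124·6724 + 372; 6724 = 18·372 + 28; 372 = 13·28 + 8; 28 = 3·8 + 4; 8 = 2·4 + 0. gcd = 4; 66 mod 4 = 2. No.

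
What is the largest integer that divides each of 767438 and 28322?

98

767438 = 2 · 7² · 41 · 191
28322 = 2 · 7² · 17²
Common: 2 · 7² = 98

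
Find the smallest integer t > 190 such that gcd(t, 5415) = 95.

380

gcd(t, 5415) = 95 forces 95 | t; write t = 95s. Then gcd(95s, 95·57) = 95·gcd(s, 57), so need gcd(s, 57) = 1.
95s > 190 gives s ≥ 3. The least s ≥ 3 coprime to 57 is 4, so t = 95·4 = 380.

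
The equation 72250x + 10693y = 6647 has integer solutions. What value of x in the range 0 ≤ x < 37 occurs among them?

18

Reduce mod 10693: 72250x ≡ 6647 (mod 10693). With g = gcd(72250, 10693) = 289 dividing 6647, divide through: 250x ≡ 23 (mod 37).
Since gcd(250, 37) = 1, x ≡ 23·(250)⁻¹ ≡ 18 (mod 37). Smallest non-negative: 18.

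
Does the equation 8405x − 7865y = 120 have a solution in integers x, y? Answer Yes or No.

Yes

By Bézout, 8405x − 7865y = 120 has integer solutions iff gcd(8405, 7865) | 120.
Euclid: 8405 = 1·7865 + 540; 7865 = 14·540 + 305; 540 = 1·305 + 235; 305 = 1·235 + 70; 235 = 3·70 + 25; 70 = 2·25 + 20; 25 = 1·20 + 5; 20 = 4·5 + 0. gcd = 5; 120 mod 5 = 0. Yes.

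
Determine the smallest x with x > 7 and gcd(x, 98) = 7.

21

Multiples of 7 above 7: 7·2, 7·3, … . Need the cofactor coprime to 98/7 = 14.
Checking s = 2, 3, … the first with gcd(s, 14) = 1 is s = 3, giving 21.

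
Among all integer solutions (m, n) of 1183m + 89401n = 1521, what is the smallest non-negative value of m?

Euclid: 89401 = 75·1183 + 676; 1183 = 1·676 + 507; 676 = 1·507 + 169; 507 = 3·169 + 0 → gcd = 169; 1521 = 169·9.
Back-substitution yields 1183·(-151) + 89401·(2) = 169, so one solution is m = -151·9 = -1359, n = 2·9 = 18.
Solutions in m differ by 89401/169 = 529; the one in [0, 529) is -1359 mod 529 = 228.

228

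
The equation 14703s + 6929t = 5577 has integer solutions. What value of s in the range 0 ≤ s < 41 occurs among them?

gcd(14703, 6929) = 169 (Euclid: 14703 = 2·6929 + 845; 6929 = 8·845 + 169; 845 = 5·169 + 0), and 169 | 5577.
Extended Euclid: 14703·(-8) + 6929·(17) = 169. Scale by 33: s₀ = -264.
General solution s = s₀ + 41k; reducing mod 41 gives s = 23 (and t = -48).

23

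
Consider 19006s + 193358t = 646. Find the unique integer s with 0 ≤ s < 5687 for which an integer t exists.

3164

Euclid: 193358 = 10·19006 + 3298; 19006 = 5·3298 + 2516; 3298 = 1·2516 + 782; 2516 = 3·782 + 170; 782 = 4·170 + 102; 170 = 1·102 + 68; 102 = 1·68 + 34; 68 = 2·34 + 0 → gcd = 34; 646 = 34·19.
Back-substitution yields 19006·(-2228) + 193358·(219) = 34, so one solution is s = -2228·19 = -42332, t = 219·19 = 4161.
Solutions in s differ by 193358/34 = 5687; the one in [0, 5687) is -42332 mod 5687 = 3164.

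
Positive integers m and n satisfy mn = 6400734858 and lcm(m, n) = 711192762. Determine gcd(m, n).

9

From gcd × lcm = mn: gcd = 6400734858 / 711192762 = 9.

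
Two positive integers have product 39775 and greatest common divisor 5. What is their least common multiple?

7955

For any two positive integers, gcd × lcm equals their product. Hence lcm = 39775 / 5 = 7955.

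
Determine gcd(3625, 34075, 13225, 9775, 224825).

gcd(3625, 34075): 34075 = 9·3625 + 1450; 3625 = 2·1450 + 725; 1450 = 2·725 + 0 → 725
gcd(725, 13225): 13225 = 18·725 + 175; 725 = 4·175 + 25; 175 = 7·25 + 0 → 25
gcd(25, 9775): 9775 = 391·25 + 0 → 25
gcd(25, 224825): 224825 = 8993·25 + 0 → 25

25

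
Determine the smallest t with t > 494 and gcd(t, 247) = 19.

513

Multiples of 19 above 494: 19·27, 19·28, … . Need the cofactor coprime to 247/19 = 13.
Checking s = 27, 28, … the first with gcd(s, 13) = 1 is s = 27, giving 513.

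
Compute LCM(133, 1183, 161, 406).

133 = 7 · 19; 1183 = 7 · 13²; 161 = 7 · 23; 406 = 2 · 7 · 29
lcm takes max exponent of each prime: 2 · 7 · 13² · 19 · 23 · 29 = 29984318

29984318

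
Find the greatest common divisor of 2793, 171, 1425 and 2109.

gcd(2793, 171): 2793 = 16·171 + 57; 171 = 3·57 + 0 → 57
gcd(57, 1425): 1425 = 25·57 + 0 → 57
gcd(57, 2109): 2109 = 37·57 + 0 → 57

57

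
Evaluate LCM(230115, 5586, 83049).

230115 = 3 · 5 · 23² · 29; 5586 = 2 · 3 · 7² · 19; 83049 = 3 · 19 · 31 · 47
lcm takes max exponent of each prime: 2 · 3 · 5 · 7² · 19 · 23² · 29 · 31 · 47 = 624286807410

624286807410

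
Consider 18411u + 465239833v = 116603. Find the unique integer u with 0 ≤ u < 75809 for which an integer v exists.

25276

gcd(18411, 465239833) = 6137 (Euclid: 465239833 = 25269·18411 + 12274; 18411 = 1·12274 + 6137; 12274 = 2·6137 + 0), and 6137 | 116603.
Extended Euclid: 18411·(25270) + 465239833·(-1) = 6137. Scale by 19: u₀ = 480130.
General solution u = u₀ + 75809t; reducing mod 75809 gives u = 25276 (and v = -1).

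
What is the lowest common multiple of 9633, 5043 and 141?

lcm(9633, 5043) = 9633·5043/gcd = 48579219/3 = 16193073
lcm(16193073, 141) = 16193073·141/gcd = 2283223293/3 = 761074431

761074431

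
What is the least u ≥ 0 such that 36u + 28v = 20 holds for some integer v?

6

Reduce mod 28: 36u ≡ 20 (mod 28). With g = gcd(36, 28) = 4 dividing 20, divide through: 9u ≡ 5 (mod 7).
Since gcd(9, 7) = 1, u ≡ 5·(9)⁻¹ ≡ 6 (mod 7). Smallest non-negative: 6.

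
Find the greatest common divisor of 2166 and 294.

Euclid: 2166 = 7·294 + 108; 294 = 2·108 + 78; 108 = 1·78 + 30; 78 = 2·30 + 18; 30 = 1·18 + 12; 18 = 1·12 + 6; 12 = 2·6 + 0. Last nonzero remainder: 6.

6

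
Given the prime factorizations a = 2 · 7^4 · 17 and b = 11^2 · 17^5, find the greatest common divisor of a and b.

min exponent per shared prime: 17 = 17

17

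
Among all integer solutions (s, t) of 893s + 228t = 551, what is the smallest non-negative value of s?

Euclid: 893 = 3·228 + 209; 228 = 1·209 + 19; 209 = 11·19 + 0 → gcd = 19; 551 = 19·29.
Back-substitution yields 893·(-1) + 228·(4) = 19, so one solution is s = -1·29 = -29, t = 4·29 = 116.
Solutions in s differ by 228/19 = 12; the one in [0, 12) is -29 mod 12 = 7.

7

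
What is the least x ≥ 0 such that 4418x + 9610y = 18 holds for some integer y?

gcd(4418, 9610) = 2 (Euclid: 9610 = 2·4418 + 774; 4418 = 5·774 + 548; 774 = 1·548 + 226; 548 = 2·226 + 96; 226 = 2·96 + 34; 96 = 2·34 + 28; 34 = 1·28 + 6; 28 = 4·6 + 4; 6 = 1·4 + 2; 4 = 2·2 + 0), and 2 | 18.
Extended Euclid: 4418·(-1701) + 9610·(782) = 2. Scale by 9: x₀ = -15309.
General solution x = x₀ + 4805t; reducing mod 4805 gives x = 3911 (and y = -1798).

3911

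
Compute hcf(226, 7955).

1

Euclid: 7955 = 35·226 + 45; 226 = 5·45 + 1; 45 = 45·1 + 0. Last nonzero remainder: 1.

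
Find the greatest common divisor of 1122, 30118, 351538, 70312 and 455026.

1122 = 2 · 3 · 11 · 17; 30118 = 2 · 11 · 37²; 351538 = 2 · 11 · 19 · 29²; 70312 = 2³ · 11 · 17 · 47; 455026 = 2 · 11 · 13 · 37 · 43
gcd takes min exponent of each prime: 2 · 11 = 22

22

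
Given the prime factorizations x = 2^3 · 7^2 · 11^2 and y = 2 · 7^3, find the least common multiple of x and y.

max exponent per prime: 2^3 · 7^3 · 11^2 = 332024

332024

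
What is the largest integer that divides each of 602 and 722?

602 = 2 · 7 · 43
722 = 2 · 19²
Common: 2 = 2

2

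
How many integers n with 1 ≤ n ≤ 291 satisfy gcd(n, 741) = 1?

741 = 3·13·19. Inclusion–exclusion on these primes:
291 − ⌊291/3⌋ − ⌊291/13⌋ − ⌊291/19⌋ + ⌊291/39⌋ + ⌊291/57⌋ + ⌊291/247⌋ − ⌊291/741⌋ = 170

170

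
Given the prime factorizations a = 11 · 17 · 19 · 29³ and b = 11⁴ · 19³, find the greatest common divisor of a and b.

209

min exponent per shared prime: 11 · 19 = 209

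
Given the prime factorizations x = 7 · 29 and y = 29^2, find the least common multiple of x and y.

max exponent per prime: 7 · 29^2 = 5887

5887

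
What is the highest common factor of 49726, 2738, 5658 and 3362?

gcd(49726, 2738): 49726 = 18·2738 + 442; 2738 = 6·442 + 86; 442 = 5·86 + 12; 86 = 7·12 + 2; 12 = 6·2 + 0 → 2
gcd(2, 5658): 5658 = 2829·2 + 0 → 2
gcd(2, 3362): 3362 = 1681·2 + 0 → 2

2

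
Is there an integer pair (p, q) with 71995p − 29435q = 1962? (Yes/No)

No

By Bézout, 71995p − 29435q = 1962 has integer solutions iff gcd(71995, 29435) | 1962.
Euclid: 71995 = 2·29435 + 13125; 29435 = 2·13125 + 3185; 13125 = 4·3185 + 385; 3185 = 8·385 + 105; 385 = 3·105 + 70; 105 = 1·70 + 35; 70 = 2·35 + 0. gcd = 35; 1962 mod 35 = 2. No.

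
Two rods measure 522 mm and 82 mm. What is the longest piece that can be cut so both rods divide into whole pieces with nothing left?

2

Euclid: 522 = 6·82 + 30; 82 = 2·30 + 22; 30 = 1·22 + 8; 22 = 2·8 + 6; 8 = 1·6 + 2; 6 = 3·2 + 0. Last nonzero remainder: 2.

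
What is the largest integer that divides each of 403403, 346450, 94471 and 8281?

169

gcd(403403, 346450): 403403 = 1·346450 + 56953; 346450 = 6·56953 + 4732; 56953 = 12·4732 + 169; 4732 = 28·169 + 0 → 169
gcd(169, 94471): 94471 = 559·169 + 0 → 169
gcd(169, 8281): 8281 = 49·169 + 0 → 169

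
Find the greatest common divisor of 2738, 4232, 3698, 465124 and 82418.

gcd(2738, 4232): 4232 = 1·2738 + 1494; 2738 = 1·1494 + 1244; 1494 = 1·1244 + 250; 1244 = 4·250 + 244; 250 = 1·244 + 6; 244 = 40·6 + 4; 6 = 1·4 + 2; 4 = 2·2 + 0 → 2
gcd(2, 3698): 3698 = 1849·2 + 0 → 2
gcd(2, 465124): 465124 = 232562·2 + 0 → 2
gcd(2, 82418): 82418 = 41209·2 + 0 → 2

2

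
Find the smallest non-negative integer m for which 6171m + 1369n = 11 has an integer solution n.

Euclid: 6171 = 4·1369 + 695; 1369 = 1·695 + 674; 695 = 1·674 + 21; 674 = 32·21 + 2; 21 = 10·2 + 1; 2 = 2·1 + 0 → gcd = 1; 11 = 1·11.
Back-substitution yields 6171·(652) + 1369·(-2939) = 1, so one solution is m = 652·11 = 7172, n = -2939·11 = -32329.
Solutions in m differ by 1369/1 = 1369; the one in [0, 1369) is 7172 mod 1369 = 327.

327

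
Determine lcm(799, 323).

799 = 17 · 47; 323 = 17 · 19
max exponents: 17 · 19 · 47 = 15181

15181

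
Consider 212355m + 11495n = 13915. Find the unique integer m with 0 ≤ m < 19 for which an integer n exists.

11

Euclid: 212355 = 18·11495 + 5445; 11495 = 2·5445 + 605; 5445 = 9·605 + 0 → gcd = 605; 13915 = 605·23.
Back-substitution yields 212355·(-2) + 11495·(37) = 605, so one solution is m = -2·23 = -46, n = 37·23 = 851.
Solutions in m differ by 11495/605 = 19; the one in [0, 19) is -46 mod 19 = 11.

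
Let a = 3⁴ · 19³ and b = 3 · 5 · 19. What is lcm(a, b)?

max exponent per prime: 3⁴ · 5 · 19³ = 2777895

2777895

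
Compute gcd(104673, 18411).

3

Euclid: 104673 = 5·18411 + 12618; 18411 = 1·12618 + 5793; 12618 = 2·5793 + 1032; 5793 = 5·1032 + 633; 1032 = 1·633 + 399; 633 = 1·399 + 234; 399 = 1·234 + 165; 234 = 1·165 + 69; 165 = 2·69 + 27; 69 = 2·27 + 15; 27 = 1·15 + 12; 15 = 1·12 + 3; 12 = 4·3 + 0. Last nonzero remainder: 3.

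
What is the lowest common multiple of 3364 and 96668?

81297788

gcd first: 96668 = 28·3364 + 2476; 3364 = 1·2476 + 888; 2476 = 2·888 + 700; 888 = 1·700 + 188; 700 = 3·188 + 136; 188 = 1·136 + 52; 136 = 2·52 + 32; 52 = 1·32 + 20; 32 = 1·20 + 12; 20 = 1·12 + 8; 12 = 1·8 + 4; 8 = 2·4 + 0 → gcd = 4
lcm = 3364·96668/gcd = 325191152/4 = 81297788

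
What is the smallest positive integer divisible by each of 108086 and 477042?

25780780806

108086 = 2 · 11 · 17³; 477042 = 2 · 3 · 43³
max exponents: 2 · 3 · 11 · 17³ · 43³ = 25780780806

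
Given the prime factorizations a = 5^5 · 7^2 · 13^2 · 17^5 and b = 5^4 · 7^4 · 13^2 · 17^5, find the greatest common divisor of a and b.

min exponent per shared prime: 5^4 · 7^2 · 13^2 · 17^5 = 7348647385625

7348647385625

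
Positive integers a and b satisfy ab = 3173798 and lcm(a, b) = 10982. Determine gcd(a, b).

gcd·lcm = product, so gcd = 3173798/10982 = 289.

289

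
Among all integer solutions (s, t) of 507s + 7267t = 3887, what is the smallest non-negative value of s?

22

Euclid: 7267 = 14·507 + 169; 507 = 3·169 + 0 → gcd = 169; 3887 = 169·23.
Back-substitution yields 507·(-14) + 7267·(1) = 169, so one solution is s = -14·23 = -322, t = 1·23 = 23.
Solutions in s differ by 7267/169 = 43; the one in [0, 43) is -322 mod 43 = 22.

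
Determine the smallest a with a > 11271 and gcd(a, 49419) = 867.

Multiples of 867 above 11271: 867·14, 867·15, … . Need the cofactor coprime to 49419/867 = 57.
Checking s = 14, 15, … the first with gcd(s, 57) = 1 is s = 14, giving 12138.

12138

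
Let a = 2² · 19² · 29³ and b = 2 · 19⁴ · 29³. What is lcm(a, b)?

12713595476

max exponent per prime: 2² · 19⁴ · 29³ = 12713595476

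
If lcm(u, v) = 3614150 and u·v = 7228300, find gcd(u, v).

From gcd × lcm = uv: gcd = 7228300 / 3614150 = 2.

2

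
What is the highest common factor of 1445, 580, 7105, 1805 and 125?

1445 = 5 · 17²; 580 = 2² · 5 · 29; 7105 = 5 · 7² · 29; 1805 = 5 · 19²; 125 = 5³
gcd takes min exponent of each prime: 5 = 5

5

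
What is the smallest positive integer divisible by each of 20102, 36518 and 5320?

lcm(20102, 36518) = 20102·36518/gcd = 734084836/38 = 19318022
lcm(19318022, 5320) = 19318022·5320/gcd = 102771877040/38 = 2704523080

2704523080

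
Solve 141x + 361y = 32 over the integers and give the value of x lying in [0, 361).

118

gcd(141, 361) = 1 (Euclid: 361 = 2·141 + 79; 141 = 1·79 + 62; 79 = 1·62 + 17; 62 = 3·17 + 11; 17 = 1·11 + 6; 11 = 1·6 + 5; 6 = 1·5 + 1; 5 = 5·1 + 0), and 1 | 32.
Extended Euclid: 141·(-64) + 361·(25) = 1. Scale by 32: x₀ = -2048.
General solution x = x₀ + 361t; reducing mod 361 gives x = 118 (and y = -46).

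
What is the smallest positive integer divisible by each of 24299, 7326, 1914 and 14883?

211659209586

lcm(24299, 7326) = 24299·7326/gcd = 178014474/11 = 16183134
lcm(16183134, 1914) = 16183134·1914/gcd = 30974518476/66 = 469310886
lcm(469310886, 14883) = 469310886·14883/gcd = 6984753916338/33 = 211659209586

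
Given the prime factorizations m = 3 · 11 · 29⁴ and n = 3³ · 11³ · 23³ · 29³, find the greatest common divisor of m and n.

min exponent per shared prime: 3 · 11 · 29³ = 804837

804837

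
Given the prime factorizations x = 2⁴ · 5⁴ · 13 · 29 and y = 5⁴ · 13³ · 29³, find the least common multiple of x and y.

535826330000

max exponent per prime: 2⁴ · 5⁴ · 13³ · 29³ = 535826330000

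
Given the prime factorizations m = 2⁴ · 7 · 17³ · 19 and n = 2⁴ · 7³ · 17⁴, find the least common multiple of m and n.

8708901712

max exponent per prime: 2⁴ · 7³ · 17⁴ · 19 = 8708901712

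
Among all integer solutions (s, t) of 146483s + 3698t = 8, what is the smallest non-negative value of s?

Reduce mod 3698: 146483s ≡ 8 (mod 3698). With g = gcd(146483, 3698) = 1 dividing 8, divide through: 146483s ≡ 8 (mod 3698).
Since gcd(146483, 3698) = 1, s ≡ 8·(146483)⁻¹ ≡ 2226 (mod 3698). Smallest non-negative: 2226.

2226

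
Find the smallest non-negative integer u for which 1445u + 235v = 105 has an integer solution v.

3

gcd(1445, 235) = 5 (Euclid: 1445 = 6·235 + 35; 235 = 6·35 + 25; 35 = 1·25 + 10; 25 = 2·10 + 5; 10 = 2·5 + 0), and 5 | 105.
Extended Euclid: 1445·(-20) + 235·(123) = 5. Scale by 21: u₀ = -420.
General solution u = u₀ + 47t; reducing mod 47 gives u = 3 (and v = -18).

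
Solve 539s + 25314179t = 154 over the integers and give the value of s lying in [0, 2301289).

986267

Reduce mod 25314179: 539s ≡ 154 (mod 25314179). With g = gcd(539, 25314179) = 11 dividing 154, divide through: 49s ≡ 14 (mod 2301289).
Since gcd(49, 2301289) = 1, s ≡ 14·(49)⁻¹ ≡ 986267 (mod 2301289). Smallest non-negative: 986267.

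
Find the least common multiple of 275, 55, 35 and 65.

25025

lcm(275, 55) = 275·55/gcd = 15125/55 = 275
lcm(275, 35) = 275·35/gcd = 9625/5 = 1925
lcm(1925, 65) = 1925·65/gcd = 125125/5 = 25025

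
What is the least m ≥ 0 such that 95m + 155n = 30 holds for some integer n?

Euclid: 155 = 1·95 + 60; 95 = 1·60 + 35; 60 = 1·35 + 25; 35 = 1·25 + 10; 25 = 2·10 + 5; 10 = 2·5 + 0 → gcd = 5; 30 = 5·6.
Back-substitution yields 95·(-13) + 155·(8) = 5, so one solution is m = -13·6 = -78, n = 8·6 = 48.
Solutions in m differ by 155/5 = 31; the one in [0, 31) is -78 mod 31 = 15.

15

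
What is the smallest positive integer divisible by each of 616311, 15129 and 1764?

203059683036

616311 = 3² · 31 · 47²; 15129 = 3² · 41²; 1764 = 2² · 3² · 7²
lcm takes max exponent of each prime: 2² · 3² · 7² · 31 · 41² · 47² = 203059683036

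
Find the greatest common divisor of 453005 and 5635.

Euclid: 453005 = 80·5635 + 2205; 5635 = 2·2205 + 1225; 2205 = 1·1225 + 980; 1225 = 1·980 + 245; 980 = 4·245 + 0. Last nonzero remainder: 245.

245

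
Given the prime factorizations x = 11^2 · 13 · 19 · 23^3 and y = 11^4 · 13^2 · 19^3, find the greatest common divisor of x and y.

29887

min exponent per shared prime: 11^2 · 13 · 19 = 29887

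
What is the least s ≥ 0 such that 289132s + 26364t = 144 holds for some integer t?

Euclid: 289132 = 10·26364 + 25492; 26364 = 1·25492 + 872; 25492 = 29·872 + 204; 872 = 4·204 + 56; 204 = 3·56 + 36; 56 = 1·36 + 20; 36 = 1·20 + 16; 20 = 1·16 + 4; 16 = 4·4 + 0 → gcd = 4; 144 = 4·36.
Back-substitution yields 289132·(-1421) + 26364·(15584) = 4, so one solution is s = -1421·36 = -51156, t = 15584·36 = 561024.
Solutions in s differ by 26364/4 = 6591; the one in [0, 6591) is -51156 mod 6591 = 1572.

1572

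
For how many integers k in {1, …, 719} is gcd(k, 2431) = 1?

2431 = 11·13·17. Inclusion–exclusion on these primes:
719 − ⌊719/11⌋ − ⌊719/13⌋ − ⌊719/17⌋ + ⌊719/143⌋ + ⌊719/187⌋ + ⌊719/221⌋ − ⌊719/2431⌋ = 568

568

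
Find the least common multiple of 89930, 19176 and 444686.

89930 = 2 · 5 · 17 · 23²; 19176 = 2³ · 3 · 17 · 47; 444686 = 2 · 11 · 17 · 29 · 41
lcm takes max exponent of each prime: 2³ · 3 · 5 · 11 · 17 · 23² · 29 · 41 · 47 = 663373681080

663373681080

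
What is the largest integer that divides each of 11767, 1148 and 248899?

7

11767 = 7 · 41²; 1148 = 2² · 7 · 41; 248899 = 7 · 31² · 37
gcd takes min exponent of each prime: 7 = 7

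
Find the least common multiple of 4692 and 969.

gcd first: 4692 = 4·969 + 816; 969 = 1·816 + 153; 816 = 5·153 + 51; 153 = 3·51 + 0 → gcd = 51
lcm = 4692·969/gcd = 4546548/51 = 89148

89148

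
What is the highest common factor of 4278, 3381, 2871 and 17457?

4278 = 2 · 3 · 23 · 31; 3381 = 3 · 7² · 23; 2871 = 3² · 11 · 29; 17457 = 3 · 11 · 23²
gcd takes min exponent of each prime: 3 = 3

3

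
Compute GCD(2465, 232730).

2465 = 5 · 17 · 29
232730 = 2 · 5 · 17 · 37²
Common: 5 · 17 = 85

85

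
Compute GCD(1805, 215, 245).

gcd(1805, 215): 1805 = 8·215 + 85; 215 = 2·85 + 45; 85 = 1·45 + 40; 45 = 1·40 + 5; 40 = 8·5 + 0 → 5
gcd(5, 245): 245 = 49·5 + 0 → 5

5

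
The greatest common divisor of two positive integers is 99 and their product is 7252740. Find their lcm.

Since gcd(u,v)·lcm(u,v) = uv, lcm = 7252740/99 = 73260.

73260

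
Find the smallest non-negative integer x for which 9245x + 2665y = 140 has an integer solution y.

Reduce mod 2665: 9245x ≡ 140 (mod 2665). With g = gcd(9245, 2665) = 5 dividing 140, divide through: 1849x ≡ 28 (mod 533).
Since gcd(1849, 533) = 1, x ≡ 28·(1849)⁻¹ ≡ 499 (mod 533). Smallest non-negative: 499.

499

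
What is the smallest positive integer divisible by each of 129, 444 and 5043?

32093652

129 = 3 · 43; 444 = 2² · 3 · 37; 5043 = 3 · 41²
lcm takes max exponent of each prime: 2² · 3 · 37 · 41² · 43 = 32093652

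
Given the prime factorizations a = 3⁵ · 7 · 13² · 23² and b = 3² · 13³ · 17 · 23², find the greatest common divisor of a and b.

min exponent per shared prime: 3² · 13² · 23² = 804609

804609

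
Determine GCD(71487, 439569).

71487 = 3² · 13² · 47
439569 = 3² · 13² · 17²
Common: 3² · 13² = 1521

1521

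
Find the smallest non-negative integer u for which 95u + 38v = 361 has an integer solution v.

gcd(95, 38) = 19 (Euclid: 95 = 2·38 + 19; 38 = 2·19 + 0), and 19 | 361.
Extended Euclid: 95·(1) + 38·(-2) = 19. Scale by 19: u₀ = 19.
General solution u = u₀ + 2t; reducing mod 2 gives u = 1 (and v = 7).

1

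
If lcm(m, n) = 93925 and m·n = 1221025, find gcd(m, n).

13

gcd·lcm = product, so gcd = 1221025/93925 = 13.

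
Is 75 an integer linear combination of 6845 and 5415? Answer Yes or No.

Yes

By Bézout, 6845p + 5415q = 75 has integer solutions iff gcd(6845, 5415) | 75.
Euclid: 6845 = 1·5415 + 1430; 5415 = 3·1430 + 1125; 1430 = 1·1125 + 305; 1125 = 3·305 + 210; 305 = 1·210 + 95; 210 = 2·95 + 20; 95 = 4·20 + 15; 20 = 1·15 + 5; 15 = 3·5 + 0. gcd = 5; 75 mod 5 = 0. Yes.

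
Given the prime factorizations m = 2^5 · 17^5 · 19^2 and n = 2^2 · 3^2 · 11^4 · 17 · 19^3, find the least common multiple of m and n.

max exponent per prime: 2^5 · 3^2 · 11^4 · 17^5 · 19^3 = 41064698461099104

41064698461099104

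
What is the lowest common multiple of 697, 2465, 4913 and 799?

lcm(697, 2465) = 697·2465/gcd = 1718105/17 = 101065
lcm(101065, 4913) = 101065·4913/gcd = 496532345/17 = 29207785
lcm(29207785, 799) = 29207785·799/gcd = 23337020215/17 = 1372765895

1372765895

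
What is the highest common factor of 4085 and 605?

5

Euclid: 4085 = 6·605 + 455; 605 = 1·455 + 150; 455 = 3·150 + 5; 150 = 30·5 + 0. Last nonzero remainder: 5.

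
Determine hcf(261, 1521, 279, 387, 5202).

9

261 = 3² · 29; 1521 = 3² · 13²; 279 = 3² · 31; 387 = 3² · 43; 5202 = 2 · 3² · 17²
gcd takes min exponent of each prime: 3² = 9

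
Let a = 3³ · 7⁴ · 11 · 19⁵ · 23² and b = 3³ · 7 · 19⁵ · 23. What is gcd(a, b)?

10763602353

min exponent per shared prime: 3³ · 7 · 19⁵ · 23 = 10763602353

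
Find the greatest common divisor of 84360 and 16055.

95

84360 = 2³ · 3 · 5 · 19 · 37
16055 = 5 · 13² · 19
Common: 5 · 19 = 95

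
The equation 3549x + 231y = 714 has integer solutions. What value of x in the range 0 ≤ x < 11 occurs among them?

3

Reduce mod 231: 3549x ≡ 714 (mod 231). With g = gcd(3549, 231) = 21 dividing 714, divide through: 169x ≡ 34 (mod 11).
Since gcd(169, 11) = 1, x ≡ 34·(169)⁻¹ ≡ 3 (mod 11). Smallest non-negative: 3.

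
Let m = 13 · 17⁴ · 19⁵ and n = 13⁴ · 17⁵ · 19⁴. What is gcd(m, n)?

min exponent per shared prime: 13 · 17⁴ · 19⁴ = 141499023133

141499023133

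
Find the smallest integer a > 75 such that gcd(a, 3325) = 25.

gcd(a, 3325) = 25 forces 25 | a; write a = 25s. Then gcd(25s, 25·133) = 25·gcd(s, 133), so need gcd(s, 133) = 1.
25s > 75 gives s ≥ 4. The least s ≥ 4 coprime to 133 is 4, so a = 25·4 = 100.

100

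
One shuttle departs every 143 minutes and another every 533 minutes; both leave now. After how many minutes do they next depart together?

gcd first: 533 = 3·143 + 104; 143 = 1·104 + 39; 104 = 2·39 + 26; 39 = 1·26 + 13; 26 = 2·13 + 0 → gcd = 13
lcm = 143·533/gcd = 76219/13 = 5863

5863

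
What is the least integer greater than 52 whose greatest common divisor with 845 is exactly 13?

gcd(t, 845) = 13 forces 13 | t; write t = 13s. Then gcd(13s, 13·65) = 13·gcd(s, 65), so need gcd(s, 65) = 1.
13s > 52 gives s ≥ 5. The least s ≥ 5 coprime to 65 is 6, so t = 13·6 = 78.

78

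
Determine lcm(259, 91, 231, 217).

259 = 7 · 37; 91 = 7 · 13; 231 = 3 · 7 · 11; 217 = 7 · 31
lcm takes max exponent of each prime: 3 · 7 · 11 · 13 · 31 · 37 = 3444441

3444441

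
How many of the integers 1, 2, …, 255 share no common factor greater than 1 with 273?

273 = 3·7·13. Inclusion–exclusion on these primes:
255 − ⌊255/3⌋ − ⌊255/7⌋ − ⌊255/13⌋ + ⌊255/21⌋ + ⌊255/39⌋ + ⌊255/91⌋ − ⌊255/273⌋ = 135

135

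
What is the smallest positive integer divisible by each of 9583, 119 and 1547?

2117843

9583 = 7 · 37²; 119 = 7 · 17; 1547 = 7 · 13 · 17
lcm takes max exponent of each prime: 7 · 13 · 17 · 37² = 2117843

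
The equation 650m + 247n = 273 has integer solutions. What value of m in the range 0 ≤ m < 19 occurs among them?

16

Reduce mod 247: 650m ≡ 273 (mod 247). With g = gcd(650, 247) = 13 dividing 273, divide through: 50m ≡ 21 (mod 19).
Since gcd(50, 19) = 1, m ≡ 21·(50)⁻¹ ≡ 16 (mod 19). Smallest non-negative: 16.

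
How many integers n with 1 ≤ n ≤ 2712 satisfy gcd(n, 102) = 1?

102 = 2·3·17. Inclusion–exclusion on these primes:
2712 − ⌊2712/2⌋ − ⌊2712/3⌋ − ⌊2712/17⌋ + ⌊2712/6⌋ + ⌊2712/34⌋ + ⌊2712/51⌋ − ⌊2712/102⌋ = 851

851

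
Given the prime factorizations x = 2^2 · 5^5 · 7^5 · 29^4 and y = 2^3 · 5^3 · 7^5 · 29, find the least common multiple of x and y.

max exponent per prime: 2^3 · 5^5 · 7^5 · 29^4 = 297181794175000

297181794175000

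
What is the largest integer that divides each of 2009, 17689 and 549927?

49

gcd(2009, 17689): 17689 = 8·2009 + 1617; 2009 = 1·1617 + 392; 1617 = 4·392 + 49; 392 = 8·49 + 0 → 49
gcd(49, 549927): 549927 = 11223·49 + 0 → 49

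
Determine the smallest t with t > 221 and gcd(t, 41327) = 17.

238

41327 = 17·2431. Any t with gcd(t, 41327) = 17 is a multiple of 17, say 17s, with s coprime to 2431.
Need s > 221/17, so s ≥ 14. First s ≥ 14 with gcd(s, 2431) = 1 is s = 14. Thus t = 17·14 = 238.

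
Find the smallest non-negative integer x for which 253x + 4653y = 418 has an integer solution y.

112

Reduce mod 4653: 253x ≡ 418 (mod 4653). With g = gcd(253, 4653) = 11 dividing 418, divide through: 23x ≡ 38 (mod 423).
Since gcd(23, 423) = 1, x ≡ 38·(23)⁻¹ ≡ 112 (mod 423). Smallest non-negative: 112.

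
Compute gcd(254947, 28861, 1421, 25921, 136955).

gcd(254947, 28861): 254947 = 8·28861 + 24059; 28861 = 1·24059 + 4802; 24059 = 5·4802 + 49; 4802 = 98·49 + 0 → 49
gcd(49, 1421): 1421 = 29·49 + 0 → 49
gcd(49, 25921): 25921 = 529·49 + 0 → 49
gcd(49, 136955): 136955 = 2795·49 + 0 → 49

49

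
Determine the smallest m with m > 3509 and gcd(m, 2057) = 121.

3630

2057 = 121·17. Any m with gcd(m, 2057) = 121 is a multiple of 121, say 121s, with s coprime to 17.
Need s > 3509/121, so s ≥ 30. First s ≥ 30 with gcd(s, 17) = 1 is s = 30. Thus m = 121·30 = 3630.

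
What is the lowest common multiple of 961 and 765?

735165

961 = 31²; 765 = 3² · 5 · 17
max exponents: 3² · 5 · 17 · 31² = 735165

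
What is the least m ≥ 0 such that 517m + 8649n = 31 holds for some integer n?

gcd(517, 8649) = 1 (Euclid: 8649 = 16·517 + 377; 517 = 1·377 + 140; 377 = 2·140 + 97; 140 = 1·97 + 43; 97 = 2·43 + 11; 43 = 3·11 + 10; 11 = 1·10 + 1; 10 = 10·1 + 0), and 1 | 31.
Extended Euclid: 517·(-803) + 8649·(48) = 1. Scale by 31: m₀ = -24893.
General solution m = m₀ + 8649t; reducing mod 8649 gives m = 1054 (and n = -63).

1054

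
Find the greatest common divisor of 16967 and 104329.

361

Euclid: 104329 = 6·16967 + 2527; 16967 = 6·2527 + 1805; 2527 = 1·1805 + 722; 1805 = 2·722 + 361; 722 = 2·361 + 0. Last nonzero remainder: 361.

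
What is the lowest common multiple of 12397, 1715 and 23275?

41220025

12397 = 7² · 11 · 23; 1715 = 5 · 7³; 23275 = 5² · 7² · 19
lcm takes max exponent of each prime: 5² · 7³ · 11 · 19 · 23 = 41220025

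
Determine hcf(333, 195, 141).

3

gcd(333, 195): 333 = 1·195 + 138; 195 = 1·138 + 57; 138 = 2·57 + 24; 57 = 2·24 + 9; 24 = 2·9 + 6; 9 = 1·6 + 3; 6 = 2·3 + 0 → 3
gcd(3, 141): 141 = 47·3 + 0 → 3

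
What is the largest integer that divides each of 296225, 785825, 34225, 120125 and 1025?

25

gcd(296225, 785825): 785825 = 2·296225 + 193375; 296225 = 1·193375 + 102850; 193375 = 1·102850 + 90525; 102850 = 1·90525 + 12325; 90525 = 7·12325 + 4250; 12325 = 2·4250 + 3825; 4250 = 1·3825 + 425; 3825 = 9·425 + 0 → 425
gcd(425, 34225): 34225 = 80·425 + 225; 425 = 1·225 + 200; 225 = 1·200 + 25; 200 = 8·25 + 0 → 25
gcd(25, 120125): 120125 = 4805·25 + 0 → 25
gcd(25, 1025): 1025 = 41·25 + 0 → 25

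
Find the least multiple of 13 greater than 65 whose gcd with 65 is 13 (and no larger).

Multiples of 13 above 65: 13·6, 13·7, … . Need the cofactor coprime to 65/13 = 5.
Checking s = 6, 7, … the first with gcd(s, 5) = 1 is s = 6, giving 78.

78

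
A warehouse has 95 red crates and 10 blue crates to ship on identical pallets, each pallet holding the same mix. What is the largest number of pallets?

5

95 = 5 · 19
10 = 2 · 5
Common: 5 = 5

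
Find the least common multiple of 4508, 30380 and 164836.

587640340

lcm(4508, 30380) = 4508·30380/gcd = 136953040/196 = 698740
lcm(698740, 164836) = 698740·164836/gcd = 115177506640/196 = 587640340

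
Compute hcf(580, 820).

580 = 2² · 5 · 29
820 = 2² · 5 · 41
Common: 2² · 5 = 20

20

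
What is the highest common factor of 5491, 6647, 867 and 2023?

289

gcd(5491, 6647): 6647 = 1·5491 + 1156; 5491 = 4·1156 + 867; 1156 = 1·867 + 289; 867 = 3·289 + 0 → 289
gcd(289, 867): 867 = 3·289 + 0 → 289
gcd(289, 2023): 2023 = 7·289 + 0 → 289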